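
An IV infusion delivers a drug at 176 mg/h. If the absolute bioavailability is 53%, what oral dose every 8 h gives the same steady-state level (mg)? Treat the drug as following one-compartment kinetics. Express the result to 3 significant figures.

To maintain the same Css, the systemic dosing rate must be unchanged: F·D/τ = infusion rate.
D = rate × τ / F = 176 × 8 / 0.53 = 2657 mg

2660 mg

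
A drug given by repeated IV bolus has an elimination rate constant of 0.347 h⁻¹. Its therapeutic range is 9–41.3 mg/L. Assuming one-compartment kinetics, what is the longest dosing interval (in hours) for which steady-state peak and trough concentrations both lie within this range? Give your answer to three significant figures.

4.39 h

Between IV bolus doses, concentration decays as C = C₀·e^(−kτ), so C_peak/C_trough = e^(kτ).
τ_max = ln(C_peak/C_trough) / k = ln(41.3/9) / 0.3470 = 1.524 / 0.3470 = 4.392 h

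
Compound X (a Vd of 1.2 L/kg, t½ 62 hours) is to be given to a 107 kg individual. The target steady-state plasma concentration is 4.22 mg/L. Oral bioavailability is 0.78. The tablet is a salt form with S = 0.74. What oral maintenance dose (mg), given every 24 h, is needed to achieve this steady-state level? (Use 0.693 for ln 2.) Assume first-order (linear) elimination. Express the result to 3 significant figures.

Vd(total) = 107 kg × 1.2 L/kg = 128.4 L
CL = 0.693 × Vd / t½ = 0.693 × 128.4 / 62 = 1.435 L/h
D = CL × Css × τ / F / S = 1.435 × 4.22 × 24 / 0.78 / 0.74 = 251.8 mg

252 mg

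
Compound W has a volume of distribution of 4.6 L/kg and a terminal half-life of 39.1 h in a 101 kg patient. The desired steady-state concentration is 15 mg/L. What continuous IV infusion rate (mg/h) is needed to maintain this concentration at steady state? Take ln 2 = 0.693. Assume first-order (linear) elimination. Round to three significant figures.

124 mg/h

Vd(total) = 101 kg × 4.6 L/kg = 464.6 L
CL = ln 2 · Vd / t½ = 0.693 × 464.6 / 39.1 = 8.234 L/h
Infusion rate = CL × Css = 8.234 × 15 = 123.5 mg/h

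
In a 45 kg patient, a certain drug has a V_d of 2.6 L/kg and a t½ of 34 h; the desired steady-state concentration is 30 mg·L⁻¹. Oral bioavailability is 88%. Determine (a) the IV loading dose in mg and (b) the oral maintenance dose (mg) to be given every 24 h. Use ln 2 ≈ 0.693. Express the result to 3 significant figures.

Total Vd = 2.6 × 45 = 117.0 L
LD = Vd × C = 117.0 × 30 = 3510 mg
CL = 0.693 × Vd / t½ = 0.693 × 117.0 / 34 = 2.385 L/h
D = CL × Css × τ / F = 2.385 × 30 × 24 / 0.88 = 1951 mg

(a) 3510 mg; (b) 1950 mg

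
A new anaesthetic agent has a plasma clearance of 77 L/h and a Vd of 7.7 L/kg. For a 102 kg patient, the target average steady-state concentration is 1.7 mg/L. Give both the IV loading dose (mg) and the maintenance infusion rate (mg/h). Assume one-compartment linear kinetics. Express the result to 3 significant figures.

Total Vd = 7.7 × 102 = 785.4 L
Loading: fill Vd to C_target → 785.4 L × 1.7 mg/L = 1335 mg
Infusion rate = 77.00 L/h × 1.7 mg/L = 130.9 mg/h

(a) 1340 mg; (b) 131 mg/h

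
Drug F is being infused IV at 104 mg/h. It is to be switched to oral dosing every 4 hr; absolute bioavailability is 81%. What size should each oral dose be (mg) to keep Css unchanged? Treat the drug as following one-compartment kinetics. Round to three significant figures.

To maintain the same Css, the systemic dosing rate must be unchanged: F·D/τ = infusion rate.
D = rate × τ / F = 104 × 4 / 0.81 = 513.6 mg

514 mg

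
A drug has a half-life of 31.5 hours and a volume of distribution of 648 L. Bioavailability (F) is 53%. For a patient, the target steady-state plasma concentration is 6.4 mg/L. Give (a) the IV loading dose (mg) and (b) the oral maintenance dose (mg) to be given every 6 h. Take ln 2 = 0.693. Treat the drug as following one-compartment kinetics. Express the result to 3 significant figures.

(a) 4150 mg; (b) 1030 mg

LD = Vd × C = 648.0 × 6.4 = 4147 mg
CL = 0.693 × Vd / t½ = 0.693 × 648.0 / 31.5 = 14.26 L/h
D = CL × Css × τ / F = 14.26 × 6.4 × 6 / 0.53 = 1033 mg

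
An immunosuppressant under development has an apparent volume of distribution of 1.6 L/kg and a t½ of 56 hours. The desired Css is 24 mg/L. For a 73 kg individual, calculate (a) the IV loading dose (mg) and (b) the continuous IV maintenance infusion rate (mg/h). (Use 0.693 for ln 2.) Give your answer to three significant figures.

Vd(total) = 73 kg × 1.6 L/kg = 116.8 L
LD = Vd × C = 116.8 × 24 = 2803 mg
CL = 0.693 × Vd / t½ = 0.693 × 116.8 / 56 = 1.445 L/h
Infusion rate = CL × Css = 1.445 × 24 = 34.68 mg/h

(a) 2800 mg; (b) 34.7 mg/h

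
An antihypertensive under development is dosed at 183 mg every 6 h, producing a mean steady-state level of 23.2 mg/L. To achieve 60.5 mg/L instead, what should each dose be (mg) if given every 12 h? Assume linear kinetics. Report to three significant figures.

954 mg

With linear kinetics, Css is proportional to dose rate (D/τ) at fixed clearance.
D₂ = D₁ × (Css,target / Css,current) × (τ₂/τ₁) = 183 × (60.5/23.2) × (12/6) = 954.4 mg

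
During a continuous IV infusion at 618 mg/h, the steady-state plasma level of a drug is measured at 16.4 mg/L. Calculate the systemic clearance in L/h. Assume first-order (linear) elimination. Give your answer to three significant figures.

At steady state, infusion rate = CL × Css, so CL = rate / Css.
CL = 618 / 16.4 = 37.68 L/h

37.7 L/h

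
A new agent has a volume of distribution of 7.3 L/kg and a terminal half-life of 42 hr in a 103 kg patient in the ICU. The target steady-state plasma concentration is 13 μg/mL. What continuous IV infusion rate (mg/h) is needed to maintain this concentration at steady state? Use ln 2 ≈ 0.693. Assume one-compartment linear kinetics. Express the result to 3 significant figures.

161 mg/h

Vd(total) = 103 kg × 7.3 L/kg = 751.9 L
CL = 0.693 × Vd / t½ = 0.693 × 751.9 / 42 = 12.41 L/h
Infusion rate = CL × Css = 12.41 × 13 = 161.3 mg/h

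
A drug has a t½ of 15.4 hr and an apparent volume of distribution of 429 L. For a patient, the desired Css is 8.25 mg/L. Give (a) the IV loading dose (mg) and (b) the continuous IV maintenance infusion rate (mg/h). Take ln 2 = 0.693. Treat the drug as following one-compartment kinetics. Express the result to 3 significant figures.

LD = Vd × C = 429.0 × 8.25 = 3539 mg
CL = 0.693 × Vd / t½ = 0.693 × 429.0 / 15.4 = 19.31 L/h
Infusion rate = CL × Css = 19.31 × 8.25 = 159.3 mg/h

(a) 3540 mg; (b) 159 mg/h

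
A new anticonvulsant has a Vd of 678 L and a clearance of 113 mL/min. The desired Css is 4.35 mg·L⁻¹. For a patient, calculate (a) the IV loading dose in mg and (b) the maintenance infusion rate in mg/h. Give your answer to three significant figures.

(a) 2950 mg; (b) 29.5 mg/h

LD = Vd · C_target = 678.0 × 4.35 = 2949 mg
CL = 113 mL/min × 60/1000 = 6.780 L/h
Infusion rate = 6.780 L/h × 4.35 mg/L = 29.49 mg/h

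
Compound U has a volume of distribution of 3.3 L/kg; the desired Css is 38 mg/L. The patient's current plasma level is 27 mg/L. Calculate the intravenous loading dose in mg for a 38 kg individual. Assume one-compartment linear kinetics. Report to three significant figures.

Vd(total) = 38 kg × 3.3 L/kg = 125.4 L
Concentration deficit ΔC = 38 − 27 = 11.00 mg/L
LD = Vd × ΔC = 125.4 × 11.00 = 1379 mg

1380 mg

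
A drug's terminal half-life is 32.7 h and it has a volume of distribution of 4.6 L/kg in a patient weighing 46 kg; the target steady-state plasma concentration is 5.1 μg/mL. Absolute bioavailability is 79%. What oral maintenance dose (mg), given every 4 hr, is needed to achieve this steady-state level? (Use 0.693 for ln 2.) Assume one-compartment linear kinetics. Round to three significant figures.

116 mg

Total Vd = 4.6 × 46 = 211.6 L
CL = ln 2 · Vd / t½ = 0.693 × 211.6 / 32.7 = 4.484 L/h
D = CL × Css × τ / F = 4.484 × 5.1 × 4 / 0.79 = 115.8 mg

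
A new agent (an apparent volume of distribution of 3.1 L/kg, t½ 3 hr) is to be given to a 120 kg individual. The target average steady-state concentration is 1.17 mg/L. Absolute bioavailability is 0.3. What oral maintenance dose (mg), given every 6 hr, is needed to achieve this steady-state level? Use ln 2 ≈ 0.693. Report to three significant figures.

2010 mg

Total Vd = 3.1 × 120 = 372.0 L
k = 0.693/3 = 0.2310 h⁻¹, so CL = k·Vd = 0.2310 × 372.0 = 85.93 L/h
D = CL × Css × τ / F = 85.93 × 1.17 × 6 / 0.3 = 2011 mg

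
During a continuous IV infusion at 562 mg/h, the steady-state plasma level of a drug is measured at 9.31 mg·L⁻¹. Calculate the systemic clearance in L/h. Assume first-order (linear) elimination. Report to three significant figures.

At steady state, infusion rate = CL × Css, so CL = rate / Css.
CL = 562 / 9.31 = 60.37 L/h

60.4 L/h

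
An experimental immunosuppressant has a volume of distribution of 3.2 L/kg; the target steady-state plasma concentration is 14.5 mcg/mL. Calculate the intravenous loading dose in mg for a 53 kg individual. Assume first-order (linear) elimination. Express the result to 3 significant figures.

Vd = 3.2 L/kg × 53 kg = 169.6 L
LD = Vd × C = 169.6 × 14.50 = 2459 mg

2460 mg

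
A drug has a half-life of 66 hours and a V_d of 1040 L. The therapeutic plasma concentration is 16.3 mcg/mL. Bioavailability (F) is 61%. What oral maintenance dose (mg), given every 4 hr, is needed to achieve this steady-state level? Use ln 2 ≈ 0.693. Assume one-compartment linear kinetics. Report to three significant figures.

1170 mg

CL = ln 2 · Vd / t½ = 0.693 × 1040 / 66 = 10.92 L/h
D = CL × Css × τ / F = 10.92 × 16.3 × 4 / 0.61 = 1167 mg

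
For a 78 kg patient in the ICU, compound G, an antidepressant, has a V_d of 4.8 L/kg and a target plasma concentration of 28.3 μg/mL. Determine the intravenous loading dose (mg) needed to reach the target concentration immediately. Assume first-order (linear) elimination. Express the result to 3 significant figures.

Vd(total) = 78 kg × 4.8 L/kg = 374.4 L
LD = Vd × C = 374.4 × 28.30 = 10600 mg

10600 mg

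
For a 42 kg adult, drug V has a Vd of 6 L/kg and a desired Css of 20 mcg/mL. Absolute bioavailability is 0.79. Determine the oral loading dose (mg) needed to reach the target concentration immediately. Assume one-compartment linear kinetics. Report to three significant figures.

6380 mg

Vd(total) = 42 kg × 6 L/kg = 252.0 L
LD = Vd × C / F = 252.0 × 20.00 / 0.79 = 6380 mg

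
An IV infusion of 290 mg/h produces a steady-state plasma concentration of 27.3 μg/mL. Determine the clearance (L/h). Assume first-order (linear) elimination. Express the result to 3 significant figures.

10.6 L/h

At steady state, infusion rate = CL × Css, so CL = rate / Css.
CL = 290 / 27.3 = 10.62 L/h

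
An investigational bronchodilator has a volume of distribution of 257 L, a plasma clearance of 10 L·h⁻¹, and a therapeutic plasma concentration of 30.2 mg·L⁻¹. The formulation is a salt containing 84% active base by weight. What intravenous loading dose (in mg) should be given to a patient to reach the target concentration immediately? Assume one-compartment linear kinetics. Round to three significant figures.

9240 mg

LD = Vd × C / S = 257.0 × 30.20 / 0.84 = 9240 mg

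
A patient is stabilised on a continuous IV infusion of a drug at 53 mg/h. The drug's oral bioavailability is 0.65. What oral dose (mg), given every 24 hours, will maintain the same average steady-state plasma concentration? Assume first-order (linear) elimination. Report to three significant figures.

To maintain the same Css, the systemic dosing rate must be unchanged: F·D/τ = infusion rate.
D = rate × τ / F = 53 × 24 / 0.65 = 1957 mg

1960 mg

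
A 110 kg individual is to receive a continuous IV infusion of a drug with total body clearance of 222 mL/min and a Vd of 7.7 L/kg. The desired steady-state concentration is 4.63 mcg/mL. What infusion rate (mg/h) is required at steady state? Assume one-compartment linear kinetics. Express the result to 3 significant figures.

Convert clearance: 222 mL/min × 60 min/h ÷ 1000 mL/L = 13.32 L/h
Infusion rate = CL · Css = 13.32 L/h × 4.63 mg/L = 61.67 mg/h

61.7 mg/h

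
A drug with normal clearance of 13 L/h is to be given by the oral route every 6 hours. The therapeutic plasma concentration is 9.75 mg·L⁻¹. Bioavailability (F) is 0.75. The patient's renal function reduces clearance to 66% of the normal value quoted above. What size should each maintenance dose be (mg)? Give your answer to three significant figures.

669 mg

Patient clearance = 0.66 × 13.00 = 8.580 L/h
D = CL × Css × τ / F = 8.580 × 9.75 × 6 / 0.75 = 669.2 mg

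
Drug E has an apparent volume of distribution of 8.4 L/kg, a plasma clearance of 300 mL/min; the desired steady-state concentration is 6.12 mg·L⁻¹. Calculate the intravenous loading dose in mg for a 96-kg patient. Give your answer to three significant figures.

Total Vd = 8.4 × 96 = 806.4 L
LD is governed by Vd — clearance does not enter the loading-dose calculation.
LD = Vd × C = 806.4 × 6.120 = 4935 mg

4940 mg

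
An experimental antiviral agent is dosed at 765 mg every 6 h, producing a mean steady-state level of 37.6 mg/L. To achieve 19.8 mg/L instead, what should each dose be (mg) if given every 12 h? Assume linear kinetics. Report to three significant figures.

For first-order elimination, Css ∝ F·D/(CL·τ); F and CL are unchanged, so Css ∝ D/τ.
D₂ = D₁ × (Css,target / Css,current) × (τ₂/τ₁) = 765 × (19.8/37.6) × (12/6) = 805.7 mg

806 mg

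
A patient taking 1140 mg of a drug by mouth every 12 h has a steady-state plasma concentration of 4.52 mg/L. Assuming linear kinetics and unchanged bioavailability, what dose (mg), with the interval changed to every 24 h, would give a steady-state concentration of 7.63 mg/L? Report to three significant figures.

With linear kinetics, Css is proportional to dose rate (D/τ) at fixed clearance.
D₂ = D₁ × (Css,target / Css,current) × (τ₂/τ₁) = 1140 × (7.63/4.52) × (24/12) = 3849 mg

3850 mg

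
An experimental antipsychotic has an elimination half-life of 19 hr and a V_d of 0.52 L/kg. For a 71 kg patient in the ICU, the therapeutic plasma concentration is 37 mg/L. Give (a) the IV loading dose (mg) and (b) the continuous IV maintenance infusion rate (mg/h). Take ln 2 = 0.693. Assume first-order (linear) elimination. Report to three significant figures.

Vd(total) = 71 kg × 0.52 L/kg = 36.92 L
LD = Vd × C = 36.92 × 37 = 1366 mg
CL = 0.693 × Vd / t½ = 0.693 × 36.92 / 19 = 1.347 L/h
Infusion rate = CL × Css = 1.347 × 37 = 49.84 mg/h

(a) 1370 mg; (b) 49.8 mg/h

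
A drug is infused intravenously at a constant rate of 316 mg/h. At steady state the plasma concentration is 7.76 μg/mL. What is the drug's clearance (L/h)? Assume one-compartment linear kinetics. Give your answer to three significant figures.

40.7 L/h

At steady state, infusion rate = CL × Css, so CL = rate / Css.
CL = 316 / 7.76 = 40.72 L/h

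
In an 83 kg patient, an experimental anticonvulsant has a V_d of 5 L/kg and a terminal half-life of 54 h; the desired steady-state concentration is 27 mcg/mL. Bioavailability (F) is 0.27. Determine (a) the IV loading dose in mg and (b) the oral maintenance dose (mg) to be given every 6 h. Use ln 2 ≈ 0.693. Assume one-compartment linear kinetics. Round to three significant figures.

Vd = 5 L/kg × 83 kg = 415.0 L
LD = Vd × C = 415.0 × 27 = 11210 mg
CL = 0.693 × Vd / t½ = 0.693 × 415.0 / 54 = 5.326 L/h
D = CL × Css × τ / F = 5.326 × 27 × 6 / 0.27 = 3196 mg

(a) 11200 mg; (b) 3200 mg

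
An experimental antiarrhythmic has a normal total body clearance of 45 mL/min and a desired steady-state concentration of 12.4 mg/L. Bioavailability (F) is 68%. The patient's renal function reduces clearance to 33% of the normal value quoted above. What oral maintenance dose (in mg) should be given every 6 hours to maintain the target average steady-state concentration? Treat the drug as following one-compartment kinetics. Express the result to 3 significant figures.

CL = 45 mL/min = 45 × 0.06 = 2.700 L/h
Patient clearance = 0.33 × 2.700 = 0.8910 L/h
At steady state, dose per interval replaces the amount cleared in that interval: F·D/τ = CL·Css.
D = CL × Css × τ / F = 0.8910 × 12.4 × 6 / 0.68 = 97.49 mg

97.5 mg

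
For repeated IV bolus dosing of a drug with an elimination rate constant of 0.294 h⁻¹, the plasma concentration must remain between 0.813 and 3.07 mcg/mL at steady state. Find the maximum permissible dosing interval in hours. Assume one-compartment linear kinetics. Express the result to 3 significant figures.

4.52 h

Between IV bolus doses, concentration decays as C = C₀·e^(−kτ), so C_peak/C_trough = e^(kτ).
τ_max = ln(C_peak/C_trough) / k = ln(3.07/0.813) / 0.2940 = 1.329 / 0.2940 = 4.520 h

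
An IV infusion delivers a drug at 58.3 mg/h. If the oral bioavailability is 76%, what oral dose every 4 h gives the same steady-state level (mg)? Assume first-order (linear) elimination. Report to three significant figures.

307 mg

To maintain the same Css, the systemic dosing rate must be unchanged: F·D/τ = infusion rate.
D = rate × τ / F = 58.3 × 4 / 0.76 = 306.8 mg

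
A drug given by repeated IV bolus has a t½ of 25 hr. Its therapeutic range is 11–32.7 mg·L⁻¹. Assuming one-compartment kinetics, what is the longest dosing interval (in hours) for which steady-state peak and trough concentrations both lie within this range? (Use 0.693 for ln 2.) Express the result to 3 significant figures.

k = 0.693 / t½ = 0.693 / 25 = 0.02772 h⁻¹
Between IV bolus doses, concentration decays as C = C₀·e^(−kτ), so C_peak/C_trough = e^(kτ).
τ_max = ln(C_peak/C_trough) / k = ln(32.7/11) / 0.02772 = 1.089 / 0.02772 = 39.29 h

39.3 h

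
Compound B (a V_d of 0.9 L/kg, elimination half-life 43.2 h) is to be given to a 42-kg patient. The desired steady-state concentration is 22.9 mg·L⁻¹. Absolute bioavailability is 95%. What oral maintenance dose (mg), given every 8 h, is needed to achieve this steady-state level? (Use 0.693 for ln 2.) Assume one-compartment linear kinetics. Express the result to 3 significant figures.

117 mg

Vd(total) = 42 kg × 0.9 L/kg = 37.80 L
CL = 0.693 × Vd / t½ = 0.693 × 37.80 / 43.2 = 0.6064 L/h
D = CL × Css × τ / F = 0.6064 × 22.9 × 8 / 0.95 = 116.9 mg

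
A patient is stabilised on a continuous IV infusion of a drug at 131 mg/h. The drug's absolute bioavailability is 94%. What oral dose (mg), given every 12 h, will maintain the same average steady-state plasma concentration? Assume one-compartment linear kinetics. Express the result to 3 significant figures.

To maintain the same Css, the systemic dosing rate must be unchanged: F·D/τ = infusion rate.
D = rate × τ / F = 131 × 12 / 0.94 = 1672 mg

1670 mg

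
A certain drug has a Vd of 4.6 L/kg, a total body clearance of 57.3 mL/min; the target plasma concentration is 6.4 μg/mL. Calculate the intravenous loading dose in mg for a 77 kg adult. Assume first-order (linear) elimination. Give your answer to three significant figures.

Total Vd = 4.6 × 77 = 354.2 L
The loading dose fills Vd to the target concentration.
LD = Vd × C = 354.2 × 6.400 = 2267 mg

2270 mg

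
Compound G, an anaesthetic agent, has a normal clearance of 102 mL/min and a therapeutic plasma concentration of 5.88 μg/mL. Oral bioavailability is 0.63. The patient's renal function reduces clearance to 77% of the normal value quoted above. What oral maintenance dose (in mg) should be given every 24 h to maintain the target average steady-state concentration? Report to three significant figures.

CL = 102 mL/min × 60/1000 = 6.120 L/h
Patient clearance = 0.77 × 6.120 = 4.712 L/h
D = CL × Css × τ / F = 4.712 × 5.88 × 24 / 0.63 = 1055 mg

1060 mg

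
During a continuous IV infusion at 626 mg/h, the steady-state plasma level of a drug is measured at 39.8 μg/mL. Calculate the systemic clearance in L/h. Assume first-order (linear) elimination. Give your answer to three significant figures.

15.7 L/h

At steady state, infusion rate = CL × Css, so CL = rate / Css.
CL = 626 / 39.8 = 15.73 L/h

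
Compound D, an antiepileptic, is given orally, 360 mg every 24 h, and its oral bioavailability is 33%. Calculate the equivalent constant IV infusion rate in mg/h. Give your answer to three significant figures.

Equivalent systemic input: infusion rate = F·D/τ.
Rate = 0.33 × 360 / 24 = 4.950 mg/h

4.95 mg/h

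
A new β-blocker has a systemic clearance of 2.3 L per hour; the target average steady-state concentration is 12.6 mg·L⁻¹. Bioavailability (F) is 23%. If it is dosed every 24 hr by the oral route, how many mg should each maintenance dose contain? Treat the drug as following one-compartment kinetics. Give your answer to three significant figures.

D = CL × Css × τ / F = 2.300 × 12.6 × 24 / 0.23 = 3024 mg

3020 mg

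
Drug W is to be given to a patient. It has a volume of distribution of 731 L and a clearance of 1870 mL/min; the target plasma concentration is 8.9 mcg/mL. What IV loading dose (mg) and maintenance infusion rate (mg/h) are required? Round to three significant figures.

(a) 6510 mg; (b) 999 mg/h

Loading: fill Vd to C_target → 731.0 L × 8.9 mg/L = 6506 mg
Convert clearance: 1870 mL/min × 60 min/h ÷ 1000 mL/L = 112.2 L/h
Infusion rate = 112.2 L/h × 8.9 mg/L = 998.6 mg/h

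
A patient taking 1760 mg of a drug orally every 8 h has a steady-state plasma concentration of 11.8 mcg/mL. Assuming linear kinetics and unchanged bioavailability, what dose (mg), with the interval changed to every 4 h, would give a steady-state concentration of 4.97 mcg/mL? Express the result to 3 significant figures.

With linear kinetics, Css is proportional to dose rate (D/τ) at fixed clearance.
D₂ = D₁ × (Css,target / Css,current) × (τ₂/τ₁) = 1760 × (4.97/11.8) × (4/8) = 370.6 mg

371 mg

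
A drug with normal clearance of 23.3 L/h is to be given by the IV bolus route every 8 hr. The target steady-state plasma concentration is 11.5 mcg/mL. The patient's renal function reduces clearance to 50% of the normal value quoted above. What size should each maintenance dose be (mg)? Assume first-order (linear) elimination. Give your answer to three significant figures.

1070 mg

Patient clearance = 0.5 × 23.30 = 11.65 L/h
D = CL × Css × τ = 11.65 × 11.5 × 8 = 1072 mg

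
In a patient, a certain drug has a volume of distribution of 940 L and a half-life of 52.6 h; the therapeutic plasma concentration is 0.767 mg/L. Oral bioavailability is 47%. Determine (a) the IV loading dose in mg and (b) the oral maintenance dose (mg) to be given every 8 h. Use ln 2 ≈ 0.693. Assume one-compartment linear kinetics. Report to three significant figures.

LD = Vd × C = 940.0 × 0.767 = 721.0 mg
CL = 0.693 × Vd / t½ = 0.693 × 940.0 / 52.6 = 12.38 L/h
D = CL × Css × τ / F = 12.38 × 0.767 × 8 / 0.47 = 161.6 mg

(a) 721 mg; (b) 162 mg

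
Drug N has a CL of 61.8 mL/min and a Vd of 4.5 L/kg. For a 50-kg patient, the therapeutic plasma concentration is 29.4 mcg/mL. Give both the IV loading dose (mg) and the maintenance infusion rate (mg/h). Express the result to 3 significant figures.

(a) 6620 mg; (b) 109 mg/h

Vd = 4.5 L/kg × 50 kg = 225.0 L
Loading: fill Vd to C_target → 225.0 L × 29.4 mg/L = 6615 mg
CL = 61.8 mL/min = 61.8 × 0.06 = 3.708 L/h
Maintenance infusion rate = CL × Css = 3.708 × 29.4 = 109.0 mg/h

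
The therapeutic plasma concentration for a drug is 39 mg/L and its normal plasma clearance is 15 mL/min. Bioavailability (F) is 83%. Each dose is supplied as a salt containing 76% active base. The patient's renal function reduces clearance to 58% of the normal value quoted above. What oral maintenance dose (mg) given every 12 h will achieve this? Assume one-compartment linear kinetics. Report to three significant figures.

387 mg

CL = 15 mL/min = 15 × 0.06 = 0.9000 L/h
Patient clearance = 0.58 × 0.9000 = 0.5220 L/h
D = CL × Css × τ / F / S = 0.5220 × 39 × 12 / 0.83 / 0.76 = 387.3 mg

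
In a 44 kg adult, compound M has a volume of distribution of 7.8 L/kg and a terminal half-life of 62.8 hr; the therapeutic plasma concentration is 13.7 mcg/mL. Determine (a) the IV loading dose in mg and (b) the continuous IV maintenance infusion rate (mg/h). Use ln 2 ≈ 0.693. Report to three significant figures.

Total Vd = 7.8 × 44 = 343.2 L
LD = Vd × C = 343.2 × 13.7 = 4702 mg
CL = 0.693 × Vd / t½ = 0.693 × 343.2 / 62.8 = 3.787 L/h
Infusion rate = CL × Css = 3.787 × 13.7 = 51.88 mg/h

(a) 4700 mg; (b) 51.9 mg/h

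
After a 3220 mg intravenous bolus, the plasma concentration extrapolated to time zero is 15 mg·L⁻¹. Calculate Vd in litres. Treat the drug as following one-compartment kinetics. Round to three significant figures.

215 L

Immediately after an IV bolus, C₀ = Dose / Vd, so Vd = Dose / C₀.
Vd = 3220 / 15 = 214.7 L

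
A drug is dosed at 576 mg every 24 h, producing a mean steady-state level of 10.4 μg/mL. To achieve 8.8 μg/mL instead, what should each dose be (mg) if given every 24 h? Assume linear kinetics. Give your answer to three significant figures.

For first-order elimination, Css ∝ F·D/(CL·τ); F and CL are unchanged, so Css ∝ D/τ.
D₂ = D₁ × (Css,target / Css,current) = 576 × 8.8/10.4 = 487.4 mg

487 mg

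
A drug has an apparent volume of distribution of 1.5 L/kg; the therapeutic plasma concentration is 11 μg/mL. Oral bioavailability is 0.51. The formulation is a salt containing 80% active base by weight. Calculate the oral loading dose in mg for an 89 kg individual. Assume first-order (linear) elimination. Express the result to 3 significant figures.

3600 mg

Vd = 1.5 L/kg × 89 kg = 133.5 L
LD = Vd × C / F / S = 133.5 × 11.00 / 0.51 / 0.8 = 3599 mg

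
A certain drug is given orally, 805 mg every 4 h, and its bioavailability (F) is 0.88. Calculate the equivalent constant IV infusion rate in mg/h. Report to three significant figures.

177 mg/h

Equivalent systemic input: infusion rate = F·D/τ.
Rate = 0.88 × 805 / 4 = 177.1 mg/h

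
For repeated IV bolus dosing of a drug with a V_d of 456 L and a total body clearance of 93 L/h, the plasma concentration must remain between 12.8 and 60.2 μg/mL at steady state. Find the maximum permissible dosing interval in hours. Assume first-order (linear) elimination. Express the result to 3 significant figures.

7.59 h

k = CL / Vd = 93.00 / 456.0 = 0.2039 h⁻¹
Between IV bolus doses, concentration decays as C = C₀·e^(−kτ), so C_peak/C_trough = e^(kτ).
τ_max = ln(C_peak/C_trough) / k = ln(60.2/12.8) / 0.2039 = 1.548 / 0.2039 = 7.592 h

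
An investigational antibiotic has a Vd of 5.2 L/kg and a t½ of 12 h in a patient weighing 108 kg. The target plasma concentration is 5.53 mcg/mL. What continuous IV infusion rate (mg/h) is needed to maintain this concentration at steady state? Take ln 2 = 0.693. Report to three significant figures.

Vd(total) = 108 kg × 5.2 L/kg = 561.6 L
CL = 0.693 × Vd / t½ = 0.693 × 561.6 / 12 = 32.43 L/h
Infusion rate = CL × Css = 32.43 × 5.53 = 179.3 mg/h

179 mg/h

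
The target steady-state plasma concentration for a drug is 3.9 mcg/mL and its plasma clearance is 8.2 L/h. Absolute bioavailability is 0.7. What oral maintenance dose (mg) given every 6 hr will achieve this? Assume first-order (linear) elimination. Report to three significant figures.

At steady state, dose per interval replaces the amount cleared in that interval: F·D/τ = CL·Css.
D = CL × Css × τ / F = 8.200 × 3.9 × 6 / 0.7 = 274.1 mg

274 mg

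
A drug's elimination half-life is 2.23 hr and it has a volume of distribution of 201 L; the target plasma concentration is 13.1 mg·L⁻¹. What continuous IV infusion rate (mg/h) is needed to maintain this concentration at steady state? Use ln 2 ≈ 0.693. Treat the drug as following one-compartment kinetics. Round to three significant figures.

818 mg/h

k = 0.693/2.23 = 0.3108 h⁻¹, so CL = k·Vd = 0.3108 × 201.0 = 62.47 L/h
Infusion rate = CL × Css = 62.47 × 13.1 = 818.4 mg/h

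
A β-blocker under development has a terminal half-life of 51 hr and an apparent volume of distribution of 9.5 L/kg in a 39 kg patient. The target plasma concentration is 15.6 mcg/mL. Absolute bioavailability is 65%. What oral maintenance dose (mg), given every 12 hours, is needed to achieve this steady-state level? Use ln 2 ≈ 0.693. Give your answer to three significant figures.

Total Vd = 9.5 × 39 = 370.5 L
CL = 0.693 × Vd / t½ = 0.693 × 370.5 / 51 = 5.034 L/h
D = CL × Css × τ / F = 5.034 × 15.6 × 12 / 0.65 = 1450 mg

1450 mg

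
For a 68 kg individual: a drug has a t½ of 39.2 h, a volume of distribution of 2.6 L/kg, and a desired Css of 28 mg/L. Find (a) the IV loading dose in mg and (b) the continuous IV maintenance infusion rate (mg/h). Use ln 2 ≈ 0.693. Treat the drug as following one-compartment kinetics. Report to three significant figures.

(a) 4950 mg; (b) 87.5 mg/h

Total Vd = 2.6 × 68 = 176.8 L
LD = Vd × C = 176.8 × 28 = 4950 mg
CL = 0.693 × Vd / t½ = 0.693 × 176.8 / 39.2 = 3.126 L/h
Infusion rate = CL × Css = 3.126 × 28 = 87.53 mg/h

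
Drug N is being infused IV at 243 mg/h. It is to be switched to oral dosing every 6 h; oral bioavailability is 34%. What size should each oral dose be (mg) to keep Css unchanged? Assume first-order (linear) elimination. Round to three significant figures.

4290 mg

To maintain the same Css, the systemic dosing rate must be unchanged: F·D/τ = infusion rate.
D = rate × τ / F = 243 × 6 / 0.34 = 4288 mg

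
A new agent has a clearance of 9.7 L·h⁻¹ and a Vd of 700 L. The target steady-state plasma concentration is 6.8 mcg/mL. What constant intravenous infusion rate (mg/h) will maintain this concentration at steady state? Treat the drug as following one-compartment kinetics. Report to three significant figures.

Rate = CL × Css = 9.700 × 6.8 = 65.96 mg/h

66.0 mg/h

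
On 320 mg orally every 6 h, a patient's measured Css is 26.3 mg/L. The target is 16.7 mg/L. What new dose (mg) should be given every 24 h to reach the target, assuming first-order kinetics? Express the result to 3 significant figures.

For first-order elimination, Css ∝ F·D/(CL·τ); F and CL are unchanged, so Css ∝ D/τ.
D₂ = D₁ × (Css,target / Css,current) × (τ₂/τ₁) = 320 × (16.7/26.3) × (24/6) = 812.8 mg

813 mg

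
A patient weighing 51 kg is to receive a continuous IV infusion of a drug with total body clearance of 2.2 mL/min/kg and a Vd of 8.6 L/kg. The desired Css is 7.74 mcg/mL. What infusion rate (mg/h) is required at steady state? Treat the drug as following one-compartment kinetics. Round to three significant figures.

CL = 2.2 mL/min/kg × 51 kg = 112.2 mL/min = 112.2 × 60/1000 = 6.732 L/h
Infusion rate = CL · Css = 6.732 L/h × 7.74 mg/L = 52.11 mg/h

52.1 mg/h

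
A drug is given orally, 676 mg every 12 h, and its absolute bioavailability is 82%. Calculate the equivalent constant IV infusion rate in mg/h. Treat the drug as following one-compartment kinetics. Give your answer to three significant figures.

Equivalent systemic input: infusion rate = F·D/τ.
Rate = 0.82 × 676 / 12 = 46.19 mg/h

46.2 mg/h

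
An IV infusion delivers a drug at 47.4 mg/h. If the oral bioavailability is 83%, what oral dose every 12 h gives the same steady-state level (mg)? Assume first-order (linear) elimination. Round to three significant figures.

685 mg

To maintain the same Css, the systemic dosing rate must be unchanged: F·D/τ = infusion rate.
D = rate × τ / F = 47.4 × 12 / 0.83 = 685.3 mg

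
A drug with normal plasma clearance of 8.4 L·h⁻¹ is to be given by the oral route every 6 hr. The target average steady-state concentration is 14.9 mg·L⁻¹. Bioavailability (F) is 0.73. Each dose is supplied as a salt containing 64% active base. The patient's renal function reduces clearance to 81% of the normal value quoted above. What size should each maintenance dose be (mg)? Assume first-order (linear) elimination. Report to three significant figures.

Patient clearance = 0.81 × 8.400 = 6.804 L/h
D = CL × Css × τ / F / S = 6.804 × 14.9 × 6 / 0.73 / 0.64 = 1302 mg

1300 mg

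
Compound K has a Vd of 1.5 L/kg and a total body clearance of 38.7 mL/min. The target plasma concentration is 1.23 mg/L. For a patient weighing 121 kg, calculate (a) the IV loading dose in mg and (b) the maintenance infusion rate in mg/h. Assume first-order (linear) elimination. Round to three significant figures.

(a) 223 mg; (b) 2.86 mg/h

Vd(total) = 121 kg × 1.5 L/kg = 181.5 L
Loading: fill Vd to C_target → 181.5 L × 1.23 mg/L = 223.2 mg
CL = 38.7 mL/min × 60/1000 = 2.322 L/h
Infusion rate = 2.322 L/h × 1.23 mg/L = 2.856 mg/h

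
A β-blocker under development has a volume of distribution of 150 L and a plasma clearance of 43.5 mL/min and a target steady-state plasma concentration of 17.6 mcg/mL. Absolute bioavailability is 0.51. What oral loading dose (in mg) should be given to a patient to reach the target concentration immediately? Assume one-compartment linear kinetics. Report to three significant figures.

LD = Vd × C / F = 150.0 × 17.60 / 0.51 = 5176 mg

5180 mg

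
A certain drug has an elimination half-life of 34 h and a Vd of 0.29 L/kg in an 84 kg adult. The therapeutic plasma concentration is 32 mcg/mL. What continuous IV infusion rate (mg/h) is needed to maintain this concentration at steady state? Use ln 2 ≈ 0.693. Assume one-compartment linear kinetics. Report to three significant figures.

15.9 mg/h

Total Vd = 0.29 × 84 = 24.36 L
k = 0.693/34 = 0.02038 h⁻¹, so CL = k·Vd = 0.02038 × 24.36 = 0.4965 L/h
Infusion rate = CL × Css = 0.4965 × 32 = 15.89 mg/h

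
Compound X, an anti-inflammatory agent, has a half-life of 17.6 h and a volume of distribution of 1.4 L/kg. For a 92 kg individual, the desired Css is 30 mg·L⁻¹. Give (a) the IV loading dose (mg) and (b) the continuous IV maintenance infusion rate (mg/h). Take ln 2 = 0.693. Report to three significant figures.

Vd = 1.4 L/kg × 92 kg = 128.8 L
LD = Vd × C = 128.8 × 30 = 3864 mg
CL = 0.693 × Vd / t½ = 0.693 × 128.8 / 17.6 = 5.072 L/h
Infusion rate = CL × Css = 5.072 × 30 = 152.2 mg/h

(a) 3860 mg; (b) 152 mg/h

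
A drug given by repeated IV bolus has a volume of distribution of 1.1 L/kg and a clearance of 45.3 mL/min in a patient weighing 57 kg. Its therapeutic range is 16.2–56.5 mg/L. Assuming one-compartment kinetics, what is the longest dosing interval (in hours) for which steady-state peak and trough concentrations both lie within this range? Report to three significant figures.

Total Vd = 1.1 × 57 = 62.70 L
CL = 45.3 mL/min = 45.3 × 0.06 = 2.718 L/h
k = CL / Vd = 2.718 / 62.70 = 0.04335 h⁻¹
Between IV bolus doses, concentration decays as C = C₀·e^(−kτ), so C_peak/C_trough = e^(kτ).
τ_max = ln(C_peak/C_trough) / k = ln(56.5/16.2) / 0.04335 = 1.249 / 0.04335 = 28.81 h

28.8 h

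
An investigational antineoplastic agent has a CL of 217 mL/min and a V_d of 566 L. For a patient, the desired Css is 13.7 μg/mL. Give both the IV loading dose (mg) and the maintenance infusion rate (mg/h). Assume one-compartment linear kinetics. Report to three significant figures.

(a) 7750 mg; (b) 178 mg/h

Loading: fill Vd to C_target → 566.0 L × 13.7 mg/L = 7754 mg
CL = 217 mL/min = 217 × 0.06 = 13.02 L/h
Infusion rate = 13.02 L/h × 13.7 mg/L = 178.4 mg/h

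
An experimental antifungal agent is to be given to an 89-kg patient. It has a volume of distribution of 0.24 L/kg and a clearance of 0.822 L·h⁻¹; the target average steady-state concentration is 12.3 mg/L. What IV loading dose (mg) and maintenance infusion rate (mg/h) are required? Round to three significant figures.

(a) 263 mg; (b) 10.1 mg/h

Vd(total) = 89 kg × 0.24 L/kg = 21.36 L
Loading: fill Vd to C_target → 21.36 L × 12.3 mg/L = 262.7 mg
Infusion rate = 0.8220 L/h × 12.3 mg/L = 10.11 mg/h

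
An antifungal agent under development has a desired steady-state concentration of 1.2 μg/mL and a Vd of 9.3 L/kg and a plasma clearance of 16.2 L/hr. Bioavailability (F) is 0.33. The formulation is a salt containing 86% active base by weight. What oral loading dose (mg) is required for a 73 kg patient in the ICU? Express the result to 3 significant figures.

2870 mg

Vd = 9.3 L/kg × 73 kg = 678.9 L
Loading dose depends on Vd (not clearance): it fills the distribution volume.
LD = Vd × C / F / S = 678.9 × 1.200 / 0.33 / 0.86 = 2871 mg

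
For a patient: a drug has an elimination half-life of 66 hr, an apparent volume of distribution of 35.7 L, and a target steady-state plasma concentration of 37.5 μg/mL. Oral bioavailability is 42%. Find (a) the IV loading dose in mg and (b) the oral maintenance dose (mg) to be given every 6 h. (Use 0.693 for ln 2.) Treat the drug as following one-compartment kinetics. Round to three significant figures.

(a) 1340 mg; (b) 201 mg

LD = Vd × C = 35.70 × 37.5 = 1339 mg
CL = 0.693 × Vd / t½ = 0.693 × 35.70 / 66 = 0.3749 L/h
D = CL × Css × τ / F = 0.3749 × 37.5 × 6 / 0.42 = 200.8 mg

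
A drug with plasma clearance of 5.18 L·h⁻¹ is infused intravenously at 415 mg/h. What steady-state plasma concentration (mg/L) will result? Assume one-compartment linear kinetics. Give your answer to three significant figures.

Css = rate / CL = 415 / 5.180 = 80.12 mg/L

80.1 mg/L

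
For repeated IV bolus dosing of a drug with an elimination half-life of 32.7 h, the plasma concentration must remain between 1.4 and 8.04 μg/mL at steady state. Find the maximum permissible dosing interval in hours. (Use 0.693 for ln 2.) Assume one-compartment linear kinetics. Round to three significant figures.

k = 0.693 / t½ = 0.693 / 32.7 = 0.02119 h⁻¹
Between IV bolus doses, concentration decays as C = C₀·e^(−kτ), so C_peak/C_trough = e^(kτ).
τ_max = ln(C_peak/C_trough) / k = ln(8.04/1.4) / 0.02119 = 1.748 / 0.02119 = 82.49 h

82.5 h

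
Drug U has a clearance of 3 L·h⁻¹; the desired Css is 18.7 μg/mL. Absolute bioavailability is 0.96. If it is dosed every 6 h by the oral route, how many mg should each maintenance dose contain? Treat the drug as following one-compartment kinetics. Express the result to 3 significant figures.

D = CL × Css × τ / F = 3.000 × 18.7 × 6 / 0.96 = 350.6 mg

351 mg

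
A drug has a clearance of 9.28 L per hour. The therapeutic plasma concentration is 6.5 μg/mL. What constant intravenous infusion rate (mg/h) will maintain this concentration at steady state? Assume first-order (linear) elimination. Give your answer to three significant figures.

60.3 mg/h

At steady state, infusion rate equals elimination rate: rate in = CL × Css.
Infusion rate = CL · Css = 9.280 L/h × 6.5 mg/L = 60.32 mg/h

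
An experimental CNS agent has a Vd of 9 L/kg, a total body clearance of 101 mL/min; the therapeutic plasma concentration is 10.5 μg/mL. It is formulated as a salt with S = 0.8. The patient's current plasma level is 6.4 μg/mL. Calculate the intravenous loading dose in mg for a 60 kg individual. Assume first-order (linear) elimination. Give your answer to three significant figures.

2770 mg

Vd = 9 L/kg × 60 kg = 540.0 L
Concentration deficit ΔC = 10.5 − 6.4 = 4.100 mg/L
LD = Vd × ΔC / S = 540.0 × 4.100 / 0.8 = 2768 mg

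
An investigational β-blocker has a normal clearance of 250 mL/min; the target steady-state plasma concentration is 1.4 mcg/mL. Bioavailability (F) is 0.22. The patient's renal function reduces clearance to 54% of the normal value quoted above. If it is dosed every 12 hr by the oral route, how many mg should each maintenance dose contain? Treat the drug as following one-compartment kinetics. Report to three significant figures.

CL = 250 mL/min × 60/1000 = 15.00 L/h
Patient clearance = 0.54 × 15.00 = 8.100 L/h
D = CL × Css × τ / F = 8.100 × 1.4 × 12 / 0.22 = 618.5 mg

619 mg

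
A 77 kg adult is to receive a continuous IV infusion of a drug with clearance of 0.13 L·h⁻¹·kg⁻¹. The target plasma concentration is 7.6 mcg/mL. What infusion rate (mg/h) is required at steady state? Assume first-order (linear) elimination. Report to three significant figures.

76.1 mg/h

CL = 0.13 L·h⁻¹·kg⁻¹ × 77 kg = 10.01 L/h
Infusion rate = CL · Css = 10.01 L/h × 7.6 mg/L = 76.08 mg/h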